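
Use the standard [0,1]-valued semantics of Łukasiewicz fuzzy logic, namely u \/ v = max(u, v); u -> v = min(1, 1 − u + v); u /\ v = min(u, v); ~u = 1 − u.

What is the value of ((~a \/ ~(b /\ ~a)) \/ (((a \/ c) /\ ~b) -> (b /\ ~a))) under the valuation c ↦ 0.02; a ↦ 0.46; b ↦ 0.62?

~a: Łukasiewicz ¬ gives 1 − 0.46 = 0.54
~a: Łukasiewicz ¬ gives 1 − 0.46 = 0.54
(b /\ ~a) = min(0.62, 0.54) = 0.54
~(b /\ ~a): Łukasiewicz ¬ gives 1 − 0.54 = 0.46
(~a \/ ~(b /\ ~a)) = max(0.54, 0.46) = 0.54
(a \/ c) = max(0.46, 0.02) = 0.46
~b: Łukasiewicz ¬ gives 1 − 0.62 = 0.38
((a \/ c) /\ ~b) = min(0.46, 0.38) = 0.38
~a: Łukasiewicz ¬ gives 1 − 0.46 = 0.54
(b /\ ~a) = min(0.62, 0.54) = 0.54
(((a \/ c) /\ ~b) -> (b /\ ~a)): min(1, 1 − 0.38 + 0.54) = 1
((~a \/ ~(b /\ ~a)) \/ (((a \/ c) /\ ~b) -> (b /\ ~a))) = max(0.54, 1) = 1

1.00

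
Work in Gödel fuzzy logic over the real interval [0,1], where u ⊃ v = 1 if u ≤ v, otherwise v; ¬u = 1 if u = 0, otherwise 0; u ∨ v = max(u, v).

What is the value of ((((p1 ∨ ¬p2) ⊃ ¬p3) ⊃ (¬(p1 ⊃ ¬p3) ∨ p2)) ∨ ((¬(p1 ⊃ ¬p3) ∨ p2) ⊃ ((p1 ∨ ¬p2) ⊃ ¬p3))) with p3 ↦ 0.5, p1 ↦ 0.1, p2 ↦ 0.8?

1.00

¬p2: Gödel ¬ of 0.8 = 0 (operand ≠ 0)
(p1 ∨ ¬p2) = max(0.1, 0) = 0.1
¬p3: Gödel ¬ of 0.5 = 0 (operand ≠ 0)
((p1 ∨ ¬p2) ⊃ ¬p3): 0.1 > 0, so result = 0
¬p3: Gödel ¬ of 0.5 = 0 (operand ≠ 0)
(p1 ⊃ ¬p3): 0.1 > 0, so result = 0
¬(p1 ⊃ ¬p3): Gödel ¬ of 0 = 1 (operand is 0)
(¬(p1 ⊃ ¬p3) ∨ p2) = max(1, 0.8) = 1
(((p1 ∨ ¬p2) ⊃ ¬p3) ⊃ (¬(p1 ⊃ ¬p3) ∨ p2)): 0 ≤ 1, so result = 1
¬p3: Gödel ¬ of 0.5 = 0 (operand ≠ 0)
(p1 ⊃ ¬p3): 0.1 > 0, so result = 0
¬(p1 ⊃ ¬p3): Gödel ¬ of 0 = 1 (operand is 0)
(¬(p1 ⊃ ¬p3) ∨ p2) = max(1, 0.8) = 1
¬p2: Gödel ¬ of 0.8 = 0 (operand ≠ 0)
(p1 ∨ ¬p2) = max(0.1, 0) = 0.1
¬p3: Gödel ¬ of 0.5 = 0 (operand ≠ 0)
((p1 ∨ ¬p2) ⊃ ¬p3): 0.1 > 0, so result = 0
((¬(p1 ⊃ ¬p3) ∨ p2) ⊃ ((p1 ∨ ¬p2) ⊃ ¬p3)): 1 > 0, so result = 0
((((p1 ∨ ¬p2) ⊃ ¬p3) ⊃ (¬(p1 ⊃ ¬p3) ∨ p2)) ∨ ((¬(p1 ⊃ ¬p3) ∨ p2) ⊃ ((p1 ∨ ¬p2) ⊃ ¬p3))) = max(1, 0) = 1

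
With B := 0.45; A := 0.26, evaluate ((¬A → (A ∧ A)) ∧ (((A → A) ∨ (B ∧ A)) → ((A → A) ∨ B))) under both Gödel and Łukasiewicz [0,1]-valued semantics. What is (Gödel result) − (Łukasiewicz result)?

0.48

Gödel evaluation:
  ¬A: Gödel ¬ of 0.26 = 0 (operand ≠ 0)
  (A ∧ A) = min(0.26, 0.26) = 0.26
  (¬A → (A ∧ A)): 0 ≤ 0.26, so result = 1
  (A → A): 0.26 ≤ 0.26, so result = 1
  (B ∧ A) = min(0.45, 0.26) = 0.26
  ((A → A) ∨ (B ∧ A)) = max(1, 0.26) = 1
  (A → A): 0.26 ≤ 0.26, so result = 1
  ((A → A) ∨ B) = max(1, 0.45) = 1
  (((A → A) ∨ (B ∧ A)) → ((A → A) ∨ B)): 1 ≤ 1, so result = 1
  ((¬A → (A ∧ A)) ∧ (((A → A) ∨ (B ∧ A)) → ((A → A) ∨ B))) = min(1, 1) = 1
  Gödel value = 1
Łukasiewicz evaluation:
  ¬A: Łukasiewicz ¬ gives 1 − 0.26 = 0.74
  (A ∧ A) = min(0.26, 0.26) = 0.26
  (¬A → (A ∧ A)): min(1, 1 − 0.74 + 0.26) = 0.52
  (A → A): min(1, 1 − 0.26 + 0.26) = 1
  (B ∧ A) = min(0.45, 0.26) = 0.26
  ((A → A) ∨ (B ∧ A)) = max(1, 0.26) = 1
  (A → A): min(1, 1 − 0.26 + 0.26) = 1
  ((A → A) ∨ B) = max(1, 0.45) = 1
  (((A → A) ∨ (B ∧ A)) → ((A → A) ∨ B)): min(1, 1 − 1 + 1) = 1
  ((¬A → (A ∧ A)) ∧ (((A → A) ∨ (B ∧ A)) → ((A → A) ∨ B))) = min(0.52, 1) = 0.52
  Łukasiewicz value = 0.52
Difference: 1 − 0.52 = 0.48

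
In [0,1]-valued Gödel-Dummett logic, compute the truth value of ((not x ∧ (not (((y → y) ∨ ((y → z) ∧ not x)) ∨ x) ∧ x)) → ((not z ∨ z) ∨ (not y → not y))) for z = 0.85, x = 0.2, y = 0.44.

not x: Gödel ¬ of 0.2 = 0 (operand ≠ 0)
(y → y): 0.44 ≤ 0.44, so result = 1
(y → z): 0.44 ≤ 0.85, so result = 1
not x: Gödel ¬ of 0.2 = 0 (operand ≠ 0)
((y → z) ∧ not x) = min(1, 0) = 0
((y → y) ∨ ((y → z) ∧ not x)) = max(1, 0) = 1
(((y → y) ∨ ((y → z) ∧ not x)) ∨ x) = max(1, 0.2) = 1
not (((y → y) ∨ ((y → z) ∧ not x)) ∨ x): Gödel ¬ of 1 = 0 (operand ≠ 0)
(not (((y → y) ∨ ((y → z) ∧ not x)) ∨ x) ∧ x) = min(0, 0.2) = 0
(not x ∧ (not (((y → y) ∨ ((y → z) ∧ not x)) ∨ x) ∧ x)) = min(0, 0) = 0
not z: Gödel ¬ of 0.85 = 0 (operand ≠ 0)
(not z ∨ z) = max(0, 0.85) = 0.85
not y: Gödel ¬ of 0.44 = 0 (operand ≠ 0)
not y: Gödel ¬ of 0.44 = 0 (operand ≠ 0)
(not y → not y): 0 ≤ 0, so result = 1
((not z ∨ z) ∨ (not y → not y)) = max(0.85, 1) = 1
((not x ∧ (not (((y → y) ∨ ((y → z) ∧ not x)) ∨ x) ∧ x)) → ((not z ∨ z) ∨ (not y → not y))): 0 ≤ 1, so result = 1

1.00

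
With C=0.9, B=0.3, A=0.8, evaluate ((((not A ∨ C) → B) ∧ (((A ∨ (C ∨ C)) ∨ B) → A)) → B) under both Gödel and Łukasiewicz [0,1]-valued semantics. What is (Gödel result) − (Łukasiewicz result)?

0.10

Gödel evaluation:
  not A: Gödel ¬ of 0.8 = 0 (operand ≠ 0)
  (not A ∨ C) = max(0, 0.9) = 0.9
  ((not A ∨ C) → B): 0.9 > 0.3, so result = 0.3
  (C ∨ C) = max(0.9, 0.9) = 0.9
  (A ∨ (C ∨ C)) = max(0.8, 0.9) = 0.9
  ((A ∨ (C ∨ C)) ∨ B) = max(0.9, 0.3) = 0.9
  (((A ∨ (C ∨ C)) ∨ B) → A): 0.9 > 0.8, so result = 0.8
  (((not A ∨ C) → B) ∧ (((A ∨ (C ∨ C)) ∨ B) → A)) = min(0.3, 0.8) = 0.3
  ((((not A ∨ C) → B) ∧ (((A ∨ (C ∨ C)) ∨ B) → A)) → B): 0.3 ≤ 0.3, so result = 1
  Gödel value = 1
Łukasiewicz evaluation:
  not A: Łukasiewicz ¬ gives 1 − 0.8 = 0.2
  (not A ∨ C) = max(0.2, 0.9) = 0.9
  ((not A ∨ C) → B): min(1, 1 − 0.9 + 0.3) = 0.4
  (C ∨ C) = max(0.9, 0.9) = 0.9
  (A ∨ (C ∨ C)) = max(0.8, 0.9) = 0.9
  ((A ∨ (C ∨ C)) ∨ B) = max(0.9, 0.3) = 0.9
  (((A ∨ (C ∨ C)) ∨ B) → A): min(1, 1 − 0.9 + 0.8) = 0.9
  (((not A ∨ C) → B) ∧ (((A ∨ (C ∨ C)) ∨ B) → A)) = min(0.4, 0.9) = 0.4
  ((((not A ∨ C) → B) ∧ (((A ∨ (C ∨ C)) ∨ B) → A)) → B): min(1, 1 − 0.4 + 0.3) = 0.9
  Łukasiewicz value = 0.9
Difference: 1 − 0.9 = 0.10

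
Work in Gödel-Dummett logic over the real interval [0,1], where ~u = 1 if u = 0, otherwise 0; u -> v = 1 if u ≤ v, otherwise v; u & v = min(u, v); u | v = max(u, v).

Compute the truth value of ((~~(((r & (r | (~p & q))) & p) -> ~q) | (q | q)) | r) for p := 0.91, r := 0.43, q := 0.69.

0.69

~p: Gödel ¬ of 0.91 = 0 (operand ≠ 0)
(~p & q) = min(0, 0.69) = 0
(r | (~p & q)) = max(0.43, 0) = 0.43
(r & (r | (~p & q))) = min(0.43, 0.43) = 0.43
((r & (r | (~p & q))) & p) = min(0.43, 0.91) = 0.43
~q: Gödel ¬ of 0.69 = 0 (operand ≠ 0)
(((r & (r | (~p & q))) & p) -> ~q): 0.43 > 0, so result = 0
~(((r & (r | (~p & q))) & p) -> ~q): Gödel ¬ of 0 = 1 (operand is 0)
~~(((r & (r | (~p & q))) & p) -> ~q): Gödel ¬ of 1 = 0 (operand ≠ 0)
(q | q) = max(0.69, 0.69) = 0.69
(~~(((r & (r | (~p & q))) & p) -> ~q) | (q | q)) = max(0, 0.69) = 0.69
((~~(((r & (r | (~p & q))) & p) -> ~q) | (q | q)) | r) = max(0.69, 0.43) = 0.69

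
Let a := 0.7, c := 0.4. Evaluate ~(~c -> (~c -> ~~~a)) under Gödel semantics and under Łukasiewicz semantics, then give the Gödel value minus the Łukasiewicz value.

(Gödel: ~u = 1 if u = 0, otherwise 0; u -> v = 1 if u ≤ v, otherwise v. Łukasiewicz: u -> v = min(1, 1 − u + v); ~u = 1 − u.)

0.00

Gödel evaluation:
  ~c: Gödel ¬ of 0.4 = 0 (operand ≠ 0)
  ~c: Gödel ¬ of 0.4 = 0 (operand ≠ 0)
  ~a: Gödel ¬ of 0.7 = 0 (operand ≠ 0)
  ~~a: Gödel ¬ of 0 = 1 (operand is 0)
  ~~~a: Gödel ¬ of 1 = 0 (operand ≠ 0)
  (~c -> ~~~a): 0 ≤ 0, so result = 1
  (~c -> (~c -> ~~~a)): 0 ≤ 1, so result = 1
  ~(~c -> (~c -> ~~~a)): Gödel ¬ of 1 = 0 (operand ≠ 0)
  Gödel value = 0
Łukasiewicz evaluation:
  ~c: Łukasiewicz ¬ gives 1 − 0.4 = 0.6
  ~c: Łukasiewicz ¬ gives 1 − 0.4 = 0.6
  ~a: Łukasiewicz ¬ gives 1 − 0.7 = 0.3
  ~~a: Łukasiewicz ¬ gives 1 − 0.3 = 0.7
  ~~~a: Łukasiewicz ¬ gives 1 − 0.7 = 0.3
  (~c -> ~~~a): min(1, 1 − 0.6 + 0.3) = 0.7
  (~c -> (~c -> ~~~a)): min(1, 1 − 0.6 + 0.7) = 1
  ~(~c -> (~c -> ~~~a)): Łukasiewicz ¬ gives 1 − 1 = 0
  Łukasiewicz value = 0
Difference: 0 − 0 = 0.00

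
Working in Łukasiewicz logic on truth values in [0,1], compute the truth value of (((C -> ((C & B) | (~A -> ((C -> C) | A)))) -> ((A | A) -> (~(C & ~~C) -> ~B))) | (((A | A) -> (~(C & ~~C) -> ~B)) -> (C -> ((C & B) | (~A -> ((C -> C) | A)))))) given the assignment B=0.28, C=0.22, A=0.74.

(C & B) = min(0.22, 0.28) = 0.22
~A: Łukasiewicz ¬ gives 1 − 0.74 = 0.26
(C -> C): min(1, 1 − 0.22 + 0.22) = 1
((C -> C) | A) = max(1, 0.74) = 1
(~A -> ((C -> C) | A)): min(1, 1 − 0.26 + 1) = 1
((C & B) | (~A -> ((C -> C) | A))) = max(0.22, 1) = 1
(C -> ((C & B) | (~A -> ((C -> C) | A)))): min(1, 1 − 0.22 + 1) = 1
(A | A) = max(0.74, 0.74) = 0.74
~C: Łukasiewicz ¬ gives 1 − 0.22 = 0.78
~~C: Łukasiewicz ¬ gives 1 − 0.78 = 0.22
(C & ~~C) = min(0.22, 0.22) = 0.22
~(C & ~~C): Łukasiewicz ¬ gives 1 − 0.22 = 0.78
~B: Łukasiewicz ¬ gives 1 − 0.28 = 0.72
(~(C & ~~C) -> ~B): min(1, 1 − 0.78 + 0.72) = 0.94
((A | A) -> (~(C & ~~C) -> ~B)): min(1, 1 − 0.74 + 0.94) = 1
((C -> ((C & B) | (~A -> ((C -> C) | A)))) -> ((A | A) -> (~(C & ~~C) -> ~B))): min(1, 1 − 1 + 1) = 1
(A | A) = max(0.74, 0.74) = 0.74
~C: Łukasiewicz ¬ gives 1 − 0.22 = 0.78
~~C: Łukasiewicz ¬ gives 1 − 0.78 = 0.22
(C & ~~C) = min(0.22, 0.22) = 0.22
~(C & ~~C): Łukasiewicz ¬ gives 1 − 0.22 = 0.78
~B: Łukasiewicz ¬ gives 1 − 0.28 = 0.72
(~(C & ~~C) -> ~B): min(1, 1 − 0.78 + 0.72) = 0.94
((A | A) -> (~(C & ~~C) -> ~B)): min(1, 1 − 0.74 + 0.94) = 1
(C & B) = min(0.22, 0.28) = 0.22
~A: Łukasiewicz ¬ gives 1 − 0.74 = 0.26
(C -> C): min(1, 1 − 0.22 + 0.22) = 1
((C -> C) | A) = max(1, 0.74) = 1
(~A -> ((C -> C) | A)): min(1, 1 − 0.26 + 1) = 1
((C & B) | (~A -> ((C -> C) | A))) = max(0.22, 1) = 1
(C -> ((C & B) | (~A -> ((C -> C) | A)))): min(1, 1 − 0.22 + 1) = 1
(((A | A) -> (~(C & ~~C) -> ~B)) -> (C -> ((C & B) | (~A -> ((C -> C) | A))))): min(1, 1 − 1 + 1) = 1
(((C -> ((C & B) | (~A -> ((C -> C) | A)))) -> ((A | A) -> (~(C & ~~C) -> ~B))) | (((A | A) -> (~(C & ~~C) -> ~B)) -> (C -> ((C & B) | (~A -> ((C -> C) | A)))))) = max(1, 1) = 1

1.00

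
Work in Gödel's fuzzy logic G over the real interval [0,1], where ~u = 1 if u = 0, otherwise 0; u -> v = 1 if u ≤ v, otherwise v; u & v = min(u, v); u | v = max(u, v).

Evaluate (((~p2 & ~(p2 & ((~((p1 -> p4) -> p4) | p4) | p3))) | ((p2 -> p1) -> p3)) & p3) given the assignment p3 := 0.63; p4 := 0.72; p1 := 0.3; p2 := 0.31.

~p2: Gödel ¬ of 0.31 = 0 (operand ≠ 0)
(p1 -> p4): 0.3 ≤ 0.72, so result = 1
((p1 -> p4) -> p4): 1 > 0.72, so result = 0.72
~((p1 -> p4) -> p4): Gödel ¬ of 0.72 = 0 (operand ≠ 0)
(~((p1 -> p4) -> p4) | p4) = max(0, 0.72) = 0.72
((~((p1 -> p4) -> p4) | p4) | p3) = max(0.72, 0.63) = 0.72
(p2 & ((~((p1 -> p4) -> p4) | p4) | p3)) = min(0.31, 0.72) = 0.31
~(p2 & ((~((p1 -> p4) -> p4) | p4) | p3)): Gödel ¬ of 0.31 = 0 (operand ≠ 0)
(~p2 & ~(p2 & ((~((p1 -> p4) -> p4) | p4) | p3))) = min(0, 0) = 0
(p2 -> p1): 0.31 > 0.3, so result = 0.3
((p2 -> p1) -> p3): 0.3 ≤ 0.63, so result = 1
((~p2 & ~(p2 & ((~((p1 -> p4) -> p4) | p4) | p3))) | ((p2 -> p1) -> p3)) = max(0, 1) = 1
(((~p2 & ~(p2 & ((~((p1 -> p4) -> p4) | p4) | p3))) | ((p2 -> p1) -> p3)) & p3) = min(1, 0.63) = 0.63

0.63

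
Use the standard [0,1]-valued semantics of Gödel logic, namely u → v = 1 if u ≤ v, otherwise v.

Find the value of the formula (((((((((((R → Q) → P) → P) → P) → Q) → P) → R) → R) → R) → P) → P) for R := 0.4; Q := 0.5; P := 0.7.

(R → Q): 0.4 ≤ 0.5, so result = 1
((R → Q) → P): 1 > 0.7, so result = 0.7
(((R → Q) → P) → P): 0.7 ≤ 0.7, so result = 1
((((R → Q) → P) → P) → P): 1 > 0.7, so result = 0.7
(((((R → Q) → P) → P) → P) → Q): 0.7 > 0.5, so result = 0.5
((((((R → Q) → P) → P) → P) → Q) → P): 0.5 ≤ 0.7, so result = 1
(((((((R → Q) → P) → P) → P) → Q) → P) → R): 1 > 0.4, so result = 0.4
((((((((R → Q) → P) → P) → P) → Q) → P) → R) → R): 0.4 ≤ 0.4, so result = 1
(((((((((R → Q) → P) → P) → P) → Q) → P) → R) → R) → R): 1 > 0.4, so result = 0.4
((((((((((R → Q) → P) → P) → P) → Q) → P) → R) → R) → R) → P): 0.4 ≤ 0.7, so result = 1
(((((((((((R → Q) → P) → P) → P) → Q) → P) → R) → R) → R) → P) → P): 1 > 0.7, so result = 0.7

0.70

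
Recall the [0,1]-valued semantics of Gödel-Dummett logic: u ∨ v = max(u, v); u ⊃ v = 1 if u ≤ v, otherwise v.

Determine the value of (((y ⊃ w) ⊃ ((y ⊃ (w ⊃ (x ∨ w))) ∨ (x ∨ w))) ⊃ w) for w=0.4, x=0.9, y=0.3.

0.40

(y ⊃ w): 0.3 ≤ 0.4, so result = 1
(x ∨ w) = max(0.9, 0.4) = 0.9
(w ⊃ (x ∨ w)): 0.4 ≤ 0.9, so result = 1
(y ⊃ (w ⊃ (x ∨ w))): 0.3 ≤ 1, so result = 1
(x ∨ w) = max(0.9, 0.4) = 0.9
((y ⊃ (w ⊃ (x ∨ w))) ∨ (x ∨ w)) = max(1, 0.9) = 1
((y ⊃ w) ⊃ ((y ⊃ (w ⊃ (x ∨ w))) ∨ (x ∨ w))): 1 ≤ 1, so result = 1
(((y ⊃ w) ⊃ ((y ⊃ (w ⊃ (x ∨ w))) ∨ (x ∨ w))) ⊃ w): 1 > 0.4, so result = 0.4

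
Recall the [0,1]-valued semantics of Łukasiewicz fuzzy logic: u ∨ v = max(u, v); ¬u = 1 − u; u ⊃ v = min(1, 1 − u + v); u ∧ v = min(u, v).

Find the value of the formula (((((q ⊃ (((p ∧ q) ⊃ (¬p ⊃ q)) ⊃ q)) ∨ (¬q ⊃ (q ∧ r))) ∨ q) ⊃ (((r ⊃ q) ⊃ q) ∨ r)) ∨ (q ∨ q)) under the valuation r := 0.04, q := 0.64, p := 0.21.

(p ∧ q) = min(0.21, 0.64) = 0.21
¬p: Łukasiewicz ¬ gives 1 − 0.21 = 0.79
(¬p ⊃ q): min(1, 1 − 0.79 + 0.64) = 0.85
((p ∧ q) ⊃ (¬p ⊃ q)): min(1, 1 − 0.21 + 0.85) = 1
(((p ∧ q) ⊃ (¬p ⊃ q)) ⊃ q): min(1, 1 − 1 + 0.64) = 0.64
(q ⊃ (((p ∧ q) ⊃ (¬p ⊃ q)) ⊃ q)): min(1, 1 − 0.64 + 0.64) = 1
¬q: Łukasiewicz ¬ gives 1 − 0.64 = 0.36
(q ∧ r) = min(0.64, 0.04) = 0.04
(¬q ⊃ (q ∧ r)): min(1, 1 − 0.36 + 0.04) = 0.68
((q ⊃ (((p ∧ q) ⊃ (¬p ⊃ q)) ⊃ q)) ∨ (¬q ⊃ (q ∧ r))) = max(1, 0.68) = 1
(((q ⊃ (((p ∧ q) ⊃ (¬p ⊃ q)) ⊃ q)) ∨ (¬q ⊃ (q ∧ r))) ∨ q) = max(1, 0.64) = 1
(r ⊃ q): min(1, 1 − 0.04 + 0.64) = 1
((r ⊃ q) ⊃ q): min(1, 1 − 1 + 0.64) = 0.64
(((r ⊃ q) ⊃ q) ∨ r) = max(0.64, 0.04) = 0.64
((((q ⊃ (((p ∧ q) ⊃ (¬p ⊃ q)) ⊃ q)) ∨ (¬q ⊃ (q ∧ r))) ∨ q) ⊃ (((r ⊃ q) ⊃ q) ∨ r)): min(1, 1 − 1 + 0.64) = 0.64
(q ∨ q) = max(0.64, 0.64) = 0.64
(((((q ⊃ (((p ∧ q) ⊃ (¬p ⊃ q)) ⊃ q)) ∨ (¬q ⊃ (q ∧ r))) ∨ q) ⊃ (((r ⊃ q) ⊃ q) ∨ r)) ∨ (q ∨ q)) = max(0.64, 0.64) = 0.64

0.64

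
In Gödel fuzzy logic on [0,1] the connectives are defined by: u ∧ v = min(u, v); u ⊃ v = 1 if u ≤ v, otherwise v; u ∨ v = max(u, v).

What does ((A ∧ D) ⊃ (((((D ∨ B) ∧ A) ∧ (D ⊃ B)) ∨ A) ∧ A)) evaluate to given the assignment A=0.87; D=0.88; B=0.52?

1.00

(A ∧ D) = min(0.87, 0.88) = 0.87
(D ∨ B) = max(0.88, 0.52) = 0.88
((D ∨ B) ∧ A) = min(0.88, 0.87) = 0.87
(D ⊃ B): 0.88 > 0.52, so result = 0.52
(((D ∨ B) ∧ A) ∧ (D ⊃ B)) = min(0.87, 0.52) = 0.52
((((D ∨ B) ∧ A) ∧ (D ⊃ B)) ∨ A) = max(0.52, 0.87) = 0.87
(((((D ∨ B) ∧ A) ∧ (D ⊃ B)) ∨ A) ∧ A) = min(0.87, 0.87) = 0.87
((A ∧ D) ⊃ (((((D ∨ B) ∧ A) ∧ (D ⊃ B)) ∨ A) ∧ A)): 0.87 ≤ 0.87, so result = 1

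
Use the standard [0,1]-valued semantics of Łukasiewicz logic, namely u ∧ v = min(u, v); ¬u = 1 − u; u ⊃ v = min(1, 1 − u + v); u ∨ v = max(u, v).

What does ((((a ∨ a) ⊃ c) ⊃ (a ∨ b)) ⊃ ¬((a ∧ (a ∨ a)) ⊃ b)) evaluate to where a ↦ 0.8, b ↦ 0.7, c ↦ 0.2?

0.10

(a ∨ a) = max(0.8, 0.8) = 0.8
((a ∨ a) ⊃ c): min(1, 1 − 0.8 + 0.2) = 0.4
(a ∨ b) = max(0.8, 0.7) = 0.8
(((a ∨ a) ⊃ c) ⊃ (a ∨ b)): min(1, 1 − 0.4 + 0.8) = 1
(a ∨ a) = max(0.8, 0.8) = 0.8
(a ∧ (a ∨ a)) = min(0.8, 0.8) = 0.8
((a ∧ (a ∨ a)) ⊃ b): min(1, 1 − 0.8 + 0.7) = 0.9
¬((a ∧ (a ∨ a)) ⊃ b): Łukasiewicz ¬ gives 1 − 0.9 = 0.1
((((a ∨ a) ⊃ c) ⊃ (a ∨ b)) ⊃ ¬((a ∧ (a ∨ a)) ⊃ b)): min(1, 1 − 1 + 0.1) = 0.1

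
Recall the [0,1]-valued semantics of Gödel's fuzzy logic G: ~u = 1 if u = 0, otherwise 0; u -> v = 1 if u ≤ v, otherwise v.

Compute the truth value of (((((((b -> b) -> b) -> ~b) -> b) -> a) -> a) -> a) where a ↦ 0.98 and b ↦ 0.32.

0.98

(b -> b): 0.32 ≤ 0.32, so result = 1
((b -> b) -> b): 1 > 0.32, so result = 0.32
~b: Gödel ¬ of 0.32 = 0 (operand ≠ 0)
(((b -> b) -> b) -> ~b): 0.32 > 0, so result = 0
((((b -> b) -> b) -> ~b) -> b): 0 ≤ 0.32, so result = 1
(((((b -> b) -> b) -> ~b) -> b) -> a): 1 > 0.98, so result = 0.98
((((((b -> b) -> b) -> ~b) -> b) -> a) -> a): 0.98 ≤ 0.98, so result = 1
(((((((b -> b) -> b) -> ~b) -> b) -> a) -> a) -> a): 1 > 0.98, so result = 0.98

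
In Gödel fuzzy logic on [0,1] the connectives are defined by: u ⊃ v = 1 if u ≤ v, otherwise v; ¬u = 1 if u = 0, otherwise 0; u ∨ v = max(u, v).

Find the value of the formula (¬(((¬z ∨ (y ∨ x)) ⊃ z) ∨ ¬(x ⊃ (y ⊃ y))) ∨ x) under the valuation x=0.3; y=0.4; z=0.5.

¬z: Gödel ¬ of 0.5 = 0 (operand ≠ 0)
(y ∨ x) = max(0.4, 0.3) = 0.4
(¬z ∨ (y ∨ x)) = max(0, 0.4) = 0.4
((¬z ∨ (y ∨ x)) ⊃ z): 0.4 ≤ 0.5, so result = 1
(y ⊃ y): 0.4 ≤ 0.4, so result = 1
(x ⊃ (y ⊃ y)): 0.3 ≤ 1, so result = 1
¬(x ⊃ (y ⊃ y)): Gödel ¬ of 1 = 0 (operand ≠ 0)
(((¬z ∨ (y ∨ x)) ⊃ z) ∨ ¬(x ⊃ (y ⊃ y))) = max(1, 0) = 1
¬(((¬z ∨ (y ∨ x)) ⊃ z) ∨ ¬(x ⊃ (y ⊃ y))): Gödel ¬ of 1 = 0 (operand ≠ 0)
(¬(((¬z ∨ (y ∨ x)) ⊃ z) ∨ ¬(x ⊃ (y ⊃ y))) ∨ x) = max(0, 0.3) = 0.3

0.30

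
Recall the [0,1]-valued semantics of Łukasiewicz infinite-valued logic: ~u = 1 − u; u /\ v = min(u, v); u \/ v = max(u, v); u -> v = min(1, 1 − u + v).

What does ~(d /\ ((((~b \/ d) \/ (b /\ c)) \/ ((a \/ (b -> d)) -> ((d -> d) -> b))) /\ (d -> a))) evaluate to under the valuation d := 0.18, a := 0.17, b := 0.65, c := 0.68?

0.82

~b: Łukasiewicz ¬ gives 1 − 0.65 = 0.35
(~b \/ d) = max(0.35, 0.18) = 0.35
(b /\ c) = min(0.65, 0.68) = 0.65
((~b \/ d) \/ (b /\ c)) = max(0.35, 0.65) = 0.65
(b -> d): min(1, 1 − 0.65 + 0.18) = 0.53
(a \/ (b -> d)) = max(0.17, 0.53) = 0.53
(d -> d): min(1, 1 − 0.18 + 0.18) = 1
((d -> d) -> b): min(1, 1 − 1 + 0.65) = 0.65
((a \/ (b -> d)) -> ((d -> d) -> b)): min(1, 1 − 0.53 + 0.65) = 1
(((~b \/ d) \/ (b /\ c)) \/ ((a \/ (b -> d)) -> ((d -> d) -> b))) = max(0.65, 1) = 1
(d -> a): min(1, 1 − 0.18 + 0.17) = 0.99
((((~b \/ d) \/ (b /\ c)) \/ ((a \/ (b -> d)) -> ((d -> d) -> b))) /\ (d -> a)) = min(1, 0.99) = 0.99
(d /\ ((((~b \/ d) \/ (b /\ c)) \/ ((a \/ (b -> d)) -> ((d -> d) -> b))) /\ (d -> a))) = min(0.18, 0.99) = 0.18
~(d /\ ((((~b \/ d) \/ (b /\ c)) \/ ((a \/ (b -> d)) -> ((d -> d) -> b))) /\ (d -> a))): Łukasiewicz ¬ gives 1 − 0.18 = 0.82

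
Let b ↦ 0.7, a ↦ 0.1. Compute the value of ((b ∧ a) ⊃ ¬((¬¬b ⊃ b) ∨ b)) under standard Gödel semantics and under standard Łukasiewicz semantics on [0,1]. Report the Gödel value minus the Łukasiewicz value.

Gödel evaluation:
  (b ∧ a) = min(0.7, 0.1) = 0.1
  ¬b: Gödel ¬ of 0.7 = 0 (operand ≠ 0)
  ¬¬b: Gödel ¬ of 0 = 1 (operand is 0)
  (¬¬b ⊃ b): 1 > 0.7, so result = 0.7
  ((¬¬b ⊃ b) ∨ b) = max(0.7, 0.7) = 0.7
  ¬((¬¬b ⊃ b) ∨ b): Gödel ¬ of 0.7 = 0 (operand ≠ 0)
  ((b ∧ a) ⊃ ¬((¬¬b ⊃ b) ∨ b)): 0.1 > 0, so result = 0
  Gödel value = 0
Łukasiewicz evaluation:
  (b ∧ a) = min(0.7, 0.1) = 0.1
  ¬b: Łukasiewicz ¬ gives 1 − 0.7 = 0.3
  ¬¬b: Łukasiewicz ¬ gives 1 − 0.3 = 0.7
  (¬¬b ⊃ b): min(1, 1 − 0.7 + 0.7) = 1
  ((¬¬b ⊃ b) ∨ b) = max(1, 0.7) = 1
  ¬((¬¬b ⊃ b) ∨ b): Łukasiewicz ¬ gives 1 − 1 = 0
  ((b ∧ a) ⊃ ¬((¬¬b ⊃ b) ∨ b)): min(1, 1 − 0.1 + 0) = 0.9
  Łukasiewicz value = 0.9
Difference: 0 − 0.9 = -0.90

-0.90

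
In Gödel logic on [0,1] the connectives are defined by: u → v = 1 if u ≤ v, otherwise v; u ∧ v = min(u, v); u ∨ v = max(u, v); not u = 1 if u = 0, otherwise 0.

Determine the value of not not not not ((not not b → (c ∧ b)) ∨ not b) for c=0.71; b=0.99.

1.00

not b: Gödel ¬ of 0.99 = 0 (operand ≠ 0)
not not b: Gödel ¬ of 0 = 1 (operand is 0)
(c ∧ b) = min(0.71, 0.99) = 0.71
(not not b → (c ∧ b)): 1 > 0.71, so result = 0.71
not b: Gödel ¬ of 0.99 = 0 (operand ≠ 0)
((not not b → (c ∧ b)) ∨ not b) = max(0.71, 0) = 0.71
not ((not not b → (c ∧ b)) ∨ not b): Gödel ¬ of 0.71 = 0 (operand ≠ 0)
not not ((not not b → (c ∧ b)) ∨ not b): Gödel ¬ of 0 = 1 (operand is 0)
not not not ((not not b → (c ∧ b)) ∨ not b): Gödel ¬ of 1 = 0 (operand ≠ 0)
not not not not ((not not b → (c ∧ b)) ∨ not b): Gödel ¬ of 0 = 1 (operand is 0)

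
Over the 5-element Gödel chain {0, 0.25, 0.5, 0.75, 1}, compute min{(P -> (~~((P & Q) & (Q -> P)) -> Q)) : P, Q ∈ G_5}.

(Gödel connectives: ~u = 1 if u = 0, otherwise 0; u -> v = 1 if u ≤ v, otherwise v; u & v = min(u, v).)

0.25

The minimum is attained at P = 0.5, Q = 0.25:
  (P & Q) = min(0.5, 0.25) = 0.25
  (Q -> P): 0.25 ≤ 0.5, so result = 1
  ((P & Q) & (Q -> P)) = min(0.25, 1) = 0.25
  ~((P & Q) & (Q -> P)): Gödel ¬ of 0.25 = 0 (operand ≠ 0)
  ~~((P & Q) & (Q -> P)): Gödel ¬ of 0 = 1 (operand is 0)
  (~~((P & Q) & (Q -> P)) -> Q): 1 > 0.25, so result = 0.25
  (P -> (~~((P & Q) & (Q -> P)) -> Q)): 0.5 > 0.25, so result = 0.25
Checking all 25 assignments confirms none give a value below 0.25.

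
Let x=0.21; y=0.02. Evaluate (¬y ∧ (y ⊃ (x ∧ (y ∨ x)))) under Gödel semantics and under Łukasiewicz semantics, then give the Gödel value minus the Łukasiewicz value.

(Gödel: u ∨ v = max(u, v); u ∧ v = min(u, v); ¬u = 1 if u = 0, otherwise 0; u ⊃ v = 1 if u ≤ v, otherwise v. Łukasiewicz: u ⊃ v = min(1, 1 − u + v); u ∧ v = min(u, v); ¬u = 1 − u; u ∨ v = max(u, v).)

Gödel evaluation:
  ¬y: Gödel ¬ of 0.02 = 0 (operand ≠ 0)
  (y ∨ x) = max(0.02, 0.21) = 0.21
  (x ∧ (y ∨ x)) = min(0.21, 0.21) = 0.21
  (y ⊃ (x ∧ (y ∨ x))): 0.02 ≤ 0.21, so result = 1
  (¬y ∧ (y ⊃ (x ∧ (y ∨ x)))) = min(0, 1) = 0
  Gödel value = 0
Łukasiewicz evaluation:
  ¬y: Łukasiewicz ¬ gives 1 − 0.02 = 0.98
  (y ∨ x) = max(0.02, 0.21) = 0.21
  (x ∧ (y ∨ x)) = min(0.21, 0.21) = 0.21
  (y ⊃ (x ∧ (y ∨ x))): min(1, 1 − 0.02 + 0.21) = 1
  (¬y ∧ (y ⊃ (x ∧ (y ∨ x)))) = min(0.98, 1) = 0.98
  Łukasiewicz value = 0.98
Difference: 0 − 0.98 = -0.98

-0.98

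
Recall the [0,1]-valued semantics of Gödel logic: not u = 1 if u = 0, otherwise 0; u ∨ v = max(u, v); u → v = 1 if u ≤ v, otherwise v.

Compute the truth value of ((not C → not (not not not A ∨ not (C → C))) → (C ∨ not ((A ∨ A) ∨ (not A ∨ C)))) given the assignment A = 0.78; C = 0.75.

0.75

not C: Gödel ¬ of 0.75 = 0 (operand ≠ 0)
not A: Gödel ¬ of 0.78 = 0 (operand ≠ 0)
not not A: Gödel ¬ of 0 = 1 (operand is 0)
not not not A: Gödel ¬ of 1 = 0 (operand ≠ 0)
(C → C): 0.75 ≤ 0.75, so result = 1
not (C → C): Gödel ¬ of 1 = 0 (operand ≠ 0)
(not not not A ∨ not (C → C)) = max(0, 0) = 0
not (not not not A ∨ not (C → C)): Gödel ¬ of 0 = 1 (operand is 0)
(not C → not (not not not A ∨ not (C → C))): 0 ≤ 1, so result = 1
(A ∨ A) = max(0.78, 0.78) = 0.78
not A: Gödel ¬ of 0.78 = 0 (operand ≠ 0)
(not A ∨ C) = max(0, 0.75) = 0.75
((A ∨ A) ∨ (not A ∨ C)) = max(0.78, 0.75) = 0.78
not ((A ∨ A) ∨ (not A ∨ C)): Gödel ¬ of 0.78 = 0 (operand ≠ 0)
(C ∨ not ((A ∨ A) ∨ (not A ∨ C))) = max(0.75, 0) = 0.75
((not C → not (not not not A ∨ not (C → C))) → (C ∨ not ((A ∨ A) ∨ (not A ∨ C)))): 1 > 0.75, so result = 0.75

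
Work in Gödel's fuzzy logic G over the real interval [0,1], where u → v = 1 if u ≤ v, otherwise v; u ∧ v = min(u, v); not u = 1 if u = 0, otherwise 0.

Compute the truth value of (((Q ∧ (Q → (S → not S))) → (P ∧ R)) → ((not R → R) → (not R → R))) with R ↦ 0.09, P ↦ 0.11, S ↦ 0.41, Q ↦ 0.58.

1.00

not S: Gödel ¬ of 0.41 = 0 (operand ≠ 0)
(S → not S): 0.41 > 0, so result = 0
(Q → (S → not S)): 0.58 > 0, so result = 0
(Q ∧ (Q → (S → not S))) = min(0.58, 0) = 0
(P ∧ R) = min(0.11, 0.09) = 0.09
((Q ∧ (Q → (S → not S))) → (P ∧ R)): 0 ≤ 0.09, so result = 1
not R: Gödel ¬ of 0.09 = 0 (operand ≠ 0)
(not R → R): 0 ≤ 0.09, so result = 1
not R: Gödel ¬ of 0.09 = 0 (operand ≠ 0)
(not R → R): 0 ≤ 0.09, so result = 1
((not R → R) → (not R → R)): 1 ≤ 1, so result = 1
(((Q ∧ (Q → (S → not S))) → (P ∧ R)) → ((not R → R) → (not R → R))): 1 ≤ 1, so result = 1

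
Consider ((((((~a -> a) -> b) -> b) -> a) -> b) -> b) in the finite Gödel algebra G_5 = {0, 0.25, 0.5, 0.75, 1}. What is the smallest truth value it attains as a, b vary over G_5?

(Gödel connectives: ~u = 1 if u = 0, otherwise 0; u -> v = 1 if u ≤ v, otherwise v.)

The minimum is attained at a = 0, b = 0.25:
  ~a: Gödel ¬ of 0 = 1 (operand is 0)
  (~a -> a): 1 > 0, so result = 0
  ((~a -> a) -> b): 0 ≤ 0.25, so result = 1
  (((~a -> a) -> b) -> b): 1 > 0.25, so result = 0.25
  ((((~a -> a) -> b) -> b) -> a): 0.25 > 0, so result = 0
  (((((~a -> a) -> b) -> b) -> a) -> b): 0 ≤ 0.25, so result = 1
  ((((((~a -> a) -> b) -> b) -> a) -> b) -> b): 1 > 0.25, so result = 0.25
Checking all 25 assignments confirms none give a value below 0.25.

0.25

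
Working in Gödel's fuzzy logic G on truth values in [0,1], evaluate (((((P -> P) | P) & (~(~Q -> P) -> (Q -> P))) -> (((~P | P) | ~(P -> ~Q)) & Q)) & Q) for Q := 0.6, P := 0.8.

0.60

(P -> P): 0.8 ≤ 0.8, so result = 1
((P -> P) | P) = max(1, 0.8) = 1
~Q: Gödel ¬ of 0.6 = 0 (operand ≠ 0)
(~Q -> P): 0 ≤ 0.8, so result = 1
~(~Q -> P): Gödel ¬ of 1 = 0 (operand ≠ 0)
(Q -> P): 0.6 ≤ 0.8, so result = 1
(~(~Q -> P) -> (Q -> P)): 0 ≤ 1, so result = 1
(((P -> P) | P) & (~(~Q -> P) -> (Q -> P))) = min(1, 1) = 1
~P: Gödel ¬ of 0.8 = 0 (operand ≠ 0)
(~P | P) = max(0, 0.8) = 0.8
~Q: Gödel ¬ of 0.6 = 0 (operand ≠ 0)
(P -> ~Q): 0.8 > 0, so result = 0
~(P -> ~Q): Gödel ¬ of 0 = 1 (operand is 0)
((~P | P) | ~(P -> ~Q)) = max(0.8, 1) = 1
(((~P | P) | ~(P -> ~Q)) & Q) = min(1, 0.6) = 0.6
((((P -> P) | P) & (~(~Q -> P) -> (Q -> P))) -> (((~P | P) | ~(P -> ~Q)) & Q)): 1 > 0.6, so result = 0.6
(((((P -> P) | P) & (~(~Q -> P) -> (Q -> P))) -> (((~P | P) | ~(P -> ~Q)) & Q)) & Q) = min(0.6, 0.6) = 0.6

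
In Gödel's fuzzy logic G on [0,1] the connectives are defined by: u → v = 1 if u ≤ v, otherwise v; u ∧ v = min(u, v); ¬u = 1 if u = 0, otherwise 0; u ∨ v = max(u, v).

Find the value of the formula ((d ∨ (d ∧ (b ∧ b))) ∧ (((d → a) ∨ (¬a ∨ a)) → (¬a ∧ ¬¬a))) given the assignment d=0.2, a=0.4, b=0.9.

(b ∧ b) = min(0.9, 0.9) = 0.9
(d ∧ (b ∧ b)) = min(0.2, 0.9) = 0.2
(d ∨ (d ∧ (b ∧ b))) = max(0.2, 0.2) = 0.2
(d → a): 0.2 ≤ 0.4, so result = 1
¬a: Gödel ¬ of 0.4 = 0 (operand ≠ 0)
(¬a ∨ a) = max(0, 0.4) = 0.4
((d → a) ∨ (¬a ∨ a)) = max(1, 0.4) = 1
¬a: Gödel ¬ of 0.4 = 0 (operand ≠ 0)
¬a: Gödel ¬ of 0.4 = 0 (operand ≠ 0)
¬¬a: Gödel ¬ of 0 = 1 (operand is 0)
(¬a ∧ ¬¬a) = min(0, 1) = 0
(((d → a) ∨ (¬a ∨ a)) → (¬a ∧ ¬¬a)): 1 > 0, so result = 0
((d ∨ (d ∧ (b ∧ b))) ∧ (((d → a) ∨ (¬a ∨ a)) → (¬a ∧ ¬¬a))) = min(0.2, 0) = 0

0.00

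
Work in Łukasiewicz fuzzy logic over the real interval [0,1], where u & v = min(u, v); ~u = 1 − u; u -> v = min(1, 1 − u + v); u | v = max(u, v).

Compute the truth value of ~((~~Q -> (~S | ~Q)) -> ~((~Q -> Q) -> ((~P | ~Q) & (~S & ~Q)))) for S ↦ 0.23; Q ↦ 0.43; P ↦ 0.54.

~Q: Łukasiewicz ¬ gives 1 − 0.43 = 0.57
~~Q: Łukasiewicz ¬ gives 1 − 0.57 = 0.43
~S: Łukasiewicz ¬ gives 1 − 0.23 = 0.77
~Q: Łukasiewicz ¬ gives 1 − 0.43 = 0.57
(~S | ~Q) = max(0.77, 0.57) = 0.77
(~~Q -> (~S | ~Q)): min(1, 1 − 0.43 + 0.77) = 1
~Q: Łukasiewicz ¬ gives 1 − 0.43 = 0.57
(~Q -> Q): min(1, 1 − 0.57 + 0.43) = 0.86
~P: Łukasiewicz ¬ gives 1 − 0.54 = 0.46
~Q: Łukasiewicz ¬ gives 1 − 0.43 = 0.57
(~P | ~Q) = max(0.46, 0.57) = 0.57
~S: Łukasiewicz ¬ gives 1 − 0.23 = 0.77
~Q: Łukasiewicz ¬ gives 1 − 0.43 = 0.57
(~S & ~Q) = min(0.77, 0.57) = 0.57
((~P | ~Q) & (~S & ~Q)) = min(0.57, 0.57) = 0.57
((~Q -> Q) -> ((~P | ~Q) & (~S & ~Q))): min(1, 1 − 0.86 + 0.57) = 0.71
~((~Q -> Q) -> ((~P | ~Q) & (~S & ~Q))): Łukasiewicz ¬ gives 1 − 0.71 = 0.29
((~~Q -> (~S | ~Q)) -> ~((~Q -> Q) -> ((~P | ~Q) & (~S & ~Q)))): min(1, 1 − 1 + 0.29) = 0.29
~((~~Q -> (~S | ~Q)) -> ~((~Q -> Q) -> ((~P | ~Q) & (~S & ~Q)))): Łukasiewicz ¬ gives 1 − 0.29 = 0.71

0.71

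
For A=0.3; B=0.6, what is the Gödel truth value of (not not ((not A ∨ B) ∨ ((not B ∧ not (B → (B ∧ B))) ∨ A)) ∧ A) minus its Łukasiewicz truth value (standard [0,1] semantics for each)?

0.00

Gödel evaluation:
  not A: Gödel ¬ of 0.3 = 0 (operand ≠ 0)
  (not A ∨ B) = max(0, 0.6) = 0.6
  not B: Gödel ¬ of 0.6 = 0 (operand ≠ 0)
  (B ∧ B) = min(0.6, 0.6) = 0.6
  (B → (B ∧ B)): 0.6 ≤ 0.6, so result = 1
  not (B → (B ∧ B)): Gödel ¬ of 1 = 0 (operand ≠ 0)
  (not B ∧ not (B → (B ∧ B))) = min(0, 0) = 0
  ((not B ∧ not (B → (B ∧ B))) ∨ A) = max(0, 0.3) = 0.3
  ((not A ∨ B) ∨ ((not B ∧ not (B → (B ∧ B))) ∨ A)) = max(0.6, 0.3) = 0.6
  not ((not A ∨ B) ∨ ((not B ∧ not (B → (B ∧ B))) ∨ A)): Gödel ¬ of 0.6 = 0 (operand ≠ 0)
  not not ((not A ∨ B) ∨ ((not B ∧ not (B → (B ∧ B))) ∨ A)): Gödel ¬ of 0 = 1 (operand is 0)
  (not not ((not A ∨ B) ∨ ((not B ∧ not (B → (B ∧ B))) ∨ A)) ∧ A) = min(1, 0.3) = 0.3
  Gödel value = 0.3
Łukasiewicz evaluation:
  not A: Łukasiewicz ¬ gives 1 − 0.3 = 0.7
  (not A ∨ B) = max(0.7, 0.6) = 0.7
  not B: Łukasiewicz ¬ gives 1 − 0.6 = 0.4
  (B ∧ B) = min(0.6, 0.6) = 0.6
  (B → (B ∧ B)): min(1, 1 − 0.6 + 0.6) = 1
  not (B → (B ∧ B)): Łukasiewicz ¬ gives 1 − 1 = 0
  (not B ∧ not (B → (B ∧ B))) = min(0.4, 0) = 0
  ((not B ∧ not (B → (B ∧ B))) ∨ A) = max(0, 0.3) = 0.3
  ((not A ∨ B) ∨ ((not B ∧ not (B → (B ∧ B))) ∨ A)) = max(0.7, 0.3) = 0.7
  not ((not A ∨ B) ∨ ((not B ∧ not (B → (B ∧ B))) ∨ A)): Łukasiewicz ¬ gives 1 − 0.7 = 0.3
  not not ((not A ∨ B) ∨ ((not B ∧ not (B → (B ∧ B))) ∨ A)): Łukasiewicz ¬ gives 1 − 0.3 = 0.7
  (not not ((not A ∨ B) ∨ ((not B ∧ not (B → (B ∧ B))) ∨ A)) ∧ A) = min(0.7, 0.3) = 0.3
  Łukasiewicz value = 0.3
Difference: 0.3 − 0.3 = 0.00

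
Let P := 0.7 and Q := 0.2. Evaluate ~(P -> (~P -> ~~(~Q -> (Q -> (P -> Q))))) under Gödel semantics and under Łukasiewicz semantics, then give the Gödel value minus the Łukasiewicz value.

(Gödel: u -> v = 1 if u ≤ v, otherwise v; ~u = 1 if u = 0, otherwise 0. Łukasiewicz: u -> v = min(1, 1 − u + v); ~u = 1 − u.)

Gödel evaluation:
  ~P: Gödel ¬ of 0.7 = 0 (operand ≠ 0)
  ~Q: Gödel ¬ of 0.2 = 0 (operand ≠ 0)
  (P -> Q): 0.7 > 0.2, so result = 0.2
  (Q -> (P -> Q)): 0.2 ≤ 0.2, so result = 1
  (~Q -> (Q -> (P -> Q))): 0 ≤ 1, so result = 1
  ~(~Q -> (Q -> (P -> Q))): Gödel ¬ of 1 = 0 (operand ≠ 0)
  ~~(~Q -> (Q -> (P -> Q))): Gödel ¬ of 0 = 1 (operand is 0)
  (~P -> ~~(~Q -> (Q -> (P -> Q)))): 0 ≤ 1, so result = 1
  (P -> (~P -> ~~(~Q -> (Q -> (P -> Q))))): 0.7 ≤ 1, so result = 1
  ~(P -> (~P -> ~~(~Q -> (Q -> (P -> Q))))): Gödel ¬ of 1 = 0 (operand ≠ 0)
  Gödel value = 0
Łukasiewicz evaluation:
  ~P: Łukasiewicz ¬ gives 1 − 0.7 = 0.3
  ~Q: Łukasiewicz ¬ gives 1 − 0.2 = 0.8
  (P -> Q): min(1, 1 − 0.7 + 0.2) = 0.5
  (Q -> (P -> Q)): min(1, 1 − 0.2 + 0.5) = 1
  (~Q -> (Q -> (P -> Q))): min(1, 1 − 0.8 + 1) = 1
  ~(~Q -> (Q -> (P -> Q))): Łukasiewicz ¬ gives 1 − 1 = 0
  ~~(~Q -> (Q -> (P -> Q))): Łukasiewicz ¬ gives 1 − 0 = 1
  (~P -> ~~(~Q -> (Q -> (P -> Q)))): min(1, 1 − 0.3 + 1) = 1
  (P -> (~P -> ~~(~Q -> (Q -> (P -> Q))))): min(1, 1 − 0.7 + 1) = 1
  ~(P -> (~P -> ~~(~Q -> (Q -> (P -> Q))))): Łukasiewicz ¬ gives 1 − 1 = 0
  Łukasiewicz value = 0
Difference: 0 − 0 = 0.00

0.00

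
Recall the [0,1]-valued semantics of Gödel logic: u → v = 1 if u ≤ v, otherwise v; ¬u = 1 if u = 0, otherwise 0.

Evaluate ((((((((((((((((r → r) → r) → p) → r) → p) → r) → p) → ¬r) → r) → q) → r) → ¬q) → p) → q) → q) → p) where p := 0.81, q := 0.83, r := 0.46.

0.81

(r → r): 0.46 ≤ 0.46, so result = 1
((r → r) → r): 1 > 0.46, so result = 0.46
(((r → r) → r) → p): 0.46 ≤ 0.81, so result = 1
((((r → r) → r) → p) → r): 1 > 0.46, so result = 0.46
(((((r → r) → r) → p) → r) → p): 0.46 ≤ 0.81, so result = 1
((((((r → r) → r) → p) → r) → p) → r): 1 > 0.46, so result = 0.46
(((((((r → r) → r) → p) → r) → p) → r) → p): 0.46 ≤ 0.81, so result = 1
¬r: Gödel ¬ of 0.46 = 0 (operand ≠ 0)
((((((((r → r) → r) → p) → r) → p) → r) → p) → ¬r): 1 > 0, so result = 0
(((((((((r → r) → r) → p) → r) → p) → r) → p) → ¬r) → r): 0 ≤ 0.46, so result = 1
((((((((((r → r) → r) → p) → r) → p) → r) → p) → ¬r) → r) → q): 1 > 0.83, so result = 0.83
(((((((((((r → r) → r) → p) → r) → p) → r) → p) → ¬r) → r) → q) → r): 0.83 > 0.46, so result = 0.46
¬q: Gödel ¬ of 0.83 = 0 (operand ≠ 0)
((((((((((((r → r) → r) → p) → r) → p) → r) → p) → ¬r) → r) → q) → r) → ¬q): 0.46 > 0, so result = 0
(((((((((((((r → r) → r) → p) → r) → p) → r) → p) → ¬r) → r) → q) → r) → ¬q) → p): 0 ≤ 0.81, so result = 1
((((((((((((((r → r) → r) → p) → r) → p) → r) → p) → ¬r) → r) → q) → r) → ¬q) → p) → q): 1 > 0.83, so result = 0.83
(((((((((((((((r → r) → r) → p) → r) → p) → r) → p) → ¬r) → r) → q) → r) → ¬q) → p) → q) → q): 0.83 ≤ 0.83, so result = 1
((((((((((((((((r → r) → r) → p) → r) → p) → r) → p) → ¬r) → r) → q) → r) → ¬q) → p) → q) → q) → p): 1 > 0.81, so result = 0.81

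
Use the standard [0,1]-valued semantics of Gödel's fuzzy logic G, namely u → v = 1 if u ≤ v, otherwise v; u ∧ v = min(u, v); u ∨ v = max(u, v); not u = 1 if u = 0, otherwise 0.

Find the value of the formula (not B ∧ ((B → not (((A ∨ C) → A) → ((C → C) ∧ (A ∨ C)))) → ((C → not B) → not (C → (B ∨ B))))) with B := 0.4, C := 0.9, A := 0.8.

not B: Gödel ¬ of 0.4 = 0 (operand ≠ 0)
(A ∨ C) = max(0.8, 0.9) = 0.9
((A ∨ C) → A): 0.9 > 0.8, so result = 0.8
(C → C): 0.9 ≤ 0.9, so result = 1
(A ∨ C) = max(0.8, 0.9) = 0.9
((C → C) ∧ (A ∨ C)) = min(1, 0.9) = 0.9
(((A ∨ C) → A) → ((C → C) ∧ (A ∨ C))): 0.8 ≤ 0.9, so result = 1
not (((A ∨ C) → A) → ((C → C) ∧ (A ∨ C))): Gödel ¬ of 1 = 0 (operand ≠ 0)
(B → not (((A ∨ C) → A) → ((C → C) ∧ (A ∨ C)))): 0.4 > 0, so result = 0
not B: Gödel ¬ of 0.4 = 0 (operand ≠ 0)
(C → not B): 0.9 > 0, so result = 0
(B ∨ B) = max(0.4, 0.4) = 0.4
(C → (B ∨ B)): 0.9 > 0.4, so result = 0.4
not (C → (B ∨ B)): Gödel ¬ of 0.4 = 0 (operand ≠ 0)
((C → not B) → not (C → (B ∨ B))): 0 ≤ 0, so result = 1
((B → not (((A ∨ C) → A) → ((C → C) ∧ (A ∨ C)))) → ((C → not B) → not (C → (B ∨ B)))): 0 ≤ 1, so result = 1
(not B ∧ ((B → not (((A ∨ C) → A) → ((C → C) ∧ (A ∨ C)))) → ((C → not B) → not (C → (B ∨ B))))) = min(0, 1) = 0

0.00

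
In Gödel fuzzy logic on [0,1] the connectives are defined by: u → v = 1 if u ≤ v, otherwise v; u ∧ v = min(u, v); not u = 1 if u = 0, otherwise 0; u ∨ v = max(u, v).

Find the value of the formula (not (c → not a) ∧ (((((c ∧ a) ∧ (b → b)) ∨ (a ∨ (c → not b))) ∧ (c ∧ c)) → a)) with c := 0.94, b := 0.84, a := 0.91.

not a: Gödel ¬ of 0.91 = 0 (operand ≠ 0)
(c → not a): 0.94 > 0, so result = 0
not (c → not a): Gödel ¬ of 0 = 1 (operand is 0)
(c ∧ a) = min(0.94, 0.91) = 0.91
(b → b): 0.84 ≤ 0.84, so result = 1
((c ∧ a) ∧ (b → b)) = min(0.91, 1) = 0.91
not b: Gödel ¬ of 0.84 = 0 (operand ≠ 0)
(c → not b): 0.94 > 0, so result = 0
(a ∨ (c → not b)) = max(0.91, 0) = 0.91
(((c ∧ a) ∧ (b → b)) ∨ (a ∨ (c → not b))) = max(0.91, 0.91) = 0.91
(c ∧ c) = min(0.94, 0.94) = 0.94
((((c ∧ a) ∧ (b → b)) ∨ (a ∨ (c → not b))) ∧ (c ∧ c)) = min(0.91, 0.94) = 0.91
(((((c ∧ a) ∧ (b → b)) ∨ (a ∨ (c → not b))) ∧ (c ∧ c)) → a): 0.91 ≤ 0.91, so result = 1
(not (c → not a) ∧ (((((c ∧ a) ∧ (b → b)) ∨ (a ∨ (c → not b))) ∧ (c ∧ c)) → a)) = min(1, 1) = 1

1.00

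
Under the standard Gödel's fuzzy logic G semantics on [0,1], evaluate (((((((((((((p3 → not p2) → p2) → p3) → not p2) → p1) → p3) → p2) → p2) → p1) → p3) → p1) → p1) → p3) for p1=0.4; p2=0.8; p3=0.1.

0.10

not p2: Gödel ¬ of 0.8 = 0 (operand ≠ 0)
(p3 → not p2): 0.1 > 0, so result = 0
((p3 → not p2) → p2): 0 ≤ 0.8, so result = 1
(((p3 → not p2) → p2) → p3): 1 > 0.1, so result = 0.1
not p2: Gödel ¬ of 0.8 = 0 (operand ≠ 0)
((((p3 → not p2) → p2) → p3) → not p2): 0.1 > 0, so result = 0
(((((p3 → not p2) → p2) → p3) → not p2) → p1): 0 ≤ 0.4, so result = 1
((((((p3 → not p2) → p2) → p3) → not p2) → p1) → p3): 1 > 0.1, so result = 0.1
(((((((p3 → not p2) → p2) → p3) → not p2) → p1) → p3) → p2): 0.1 ≤ 0.8, so result = 1
((((((((p3 → not p2) → p2) → p3) → not p2) → p1) → p3) → p2) → p2): 1 > 0.8, so result = 0.8
(((((((((p3 → not p2) → p2) → p3) → not p2) → p1) → p3) → p2) → p2) → p1): 0.8 > 0.4, so result = 0.4
((((((((((p3 → not p2) → p2) → p3) → not p2) → p1) → p3) → p2) → p2) → p1) → p3): 0.4 > 0.1, so result = 0.1
(((((((((((p3 → not p2) → p2) → p3) → not p2) → p1) → p3) → p2) → p2) → p1) → p3) → p1): 0.1 ≤ 0.4, so result = 1
((((((((((((p3 → not p2) → p2) → p3) → not p2) → p1) → p3) → p2) → p2) → p1) → p3) → p1) → p1): 1 > 0.4, so result = 0.4
(((((((((((((p3 → not p2) → p2) → p3) → not p2) → p1) → p3) → p2) → p2) → p1) → p3) → p1) → p1) → p3): 0.4 > 0.1, so result = 0.1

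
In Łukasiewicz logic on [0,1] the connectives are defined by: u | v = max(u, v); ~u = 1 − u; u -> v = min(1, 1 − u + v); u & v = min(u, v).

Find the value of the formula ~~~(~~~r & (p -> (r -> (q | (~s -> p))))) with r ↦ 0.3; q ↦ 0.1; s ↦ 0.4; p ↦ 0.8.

~r: Łukasiewicz ¬ gives 1 − 0.3 = 0.7
~~r: Łukasiewicz ¬ gives 1 − 0.7 = 0.3
~~~r: Łukasiewicz ¬ gives 1 − 0.3 = 0.7
~s: Łukasiewicz ¬ gives 1 − 0.4 = 0.6
(~s -> p): min(1, 1 − 0.6 + 0.8) = 1
(q | (~s -> p)) = max(0.1, 1) = 1
(r -> (q | (~s -> p))): min(1, 1 − 0.3 + 1) = 1
(p -> (r -> (q | (~s -> p)))): min(1, 1 − 0.8 + 1) = 1
(~~~r & (p -> (r -> (q | (~s -> p))))) = min(0.7, 1) = 0.7
~(~~~r & (p -> (r -> (q | (~s -> p))))): Łukasiewicz ¬ gives 1 − 0.7 = 0.3
~~(~~~r & (p -> (r -> (q | (~s -> p))))): Łukasiewicz ¬ gives 1 − 0.3 = 0.7
~~~(~~~r & (p -> (r -> (q | (~s -> p))))): Łukasiewicz ¬ gives 1 − 0.7 = 0.3

0.30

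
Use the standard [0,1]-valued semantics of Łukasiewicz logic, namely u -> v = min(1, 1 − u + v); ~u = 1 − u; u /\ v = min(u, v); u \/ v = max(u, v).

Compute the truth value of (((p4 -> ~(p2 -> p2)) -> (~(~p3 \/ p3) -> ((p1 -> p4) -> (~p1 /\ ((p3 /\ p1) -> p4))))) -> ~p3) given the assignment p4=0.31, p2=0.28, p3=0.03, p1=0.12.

0.97

(p2 -> p2): min(1, 1 − 0.28 + 0.28) = 1
~(p2 -> p2): Łukasiewicz ¬ gives 1 − 1 = 0
(p4 -> ~(p2 -> p2)): min(1, 1 − 0.31 + 0) = 0.69
~p3: Łukasiewicz ¬ gives 1 − 0.03 = 0.97
(~p3 \/ p3) = max(0.97, 0.03) = 0.97
~(~p3 \/ p3): Łukasiewicz ¬ gives 1 − 0.97 = 0.03
(p1 -> p4): min(1, 1 − 0.12 + 0.31) = 1
~p1: Łukasiewicz ¬ gives 1 − 0.12 = 0.88
(p3 /\ p1) = min(0.03, 0.12) = 0.03
((p3 /\ p1) -> p4): min(1, 1 − 0.03 + 0.31) = 1
(~p1 /\ ((p3 /\ p1) -> p4)) = min(0.88, 1) = 0.88
((p1 -> p4) -> (~p1 /\ ((p3 /\ p1) -> p4))): min(1, 1 − 1 + 0.88) = 0.88
(~(~p3 \/ p3) -> ((p1 -> p4) -> (~p1 /\ ((p3 /\ p1) -> p4)))): min(1, 1 − 0.03 + 0.88) = 1
((p4 -> ~(p2 -> p2)) -> (~(~p3 \/ p3) -> ((p1 -> p4) -> (~p1 /\ ((p3 /\ p1) -> p4))))): min(1, 1 − 0.69 + 1) = 1
~p3: Łukasiewicz ¬ gives 1 − 0.03 = 0.97
(((p4 -> ~(p2 -> p2)) -> (~(~p3 \/ p3) -> ((p1 -> p4) -> (~p1 /\ ((p3 /\ p1) -> p4))))) -> ~p3): min(1, 1 − 1 + 0.97) = 0.97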